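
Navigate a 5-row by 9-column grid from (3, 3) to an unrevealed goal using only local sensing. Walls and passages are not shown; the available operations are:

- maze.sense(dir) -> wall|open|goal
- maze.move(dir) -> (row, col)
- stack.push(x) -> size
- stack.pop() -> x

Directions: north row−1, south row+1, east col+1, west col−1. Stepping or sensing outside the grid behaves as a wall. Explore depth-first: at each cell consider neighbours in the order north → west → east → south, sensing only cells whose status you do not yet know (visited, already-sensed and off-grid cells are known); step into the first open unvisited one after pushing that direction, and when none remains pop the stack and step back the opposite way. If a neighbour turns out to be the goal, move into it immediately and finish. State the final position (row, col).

I invoke sense on dir='north', → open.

Calling push on x='north', : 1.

Using move on dir='north', and see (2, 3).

Calling sense on dir='north', and see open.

I try push on x='north', which returns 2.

I try move on dir='north', which returns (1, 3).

Invoking sense on dir='north', yielding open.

I use push on x='north', → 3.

Invoking move on dir='north', giving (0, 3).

I invoke sense on dir='west', which returns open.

Calling push on x='west', yielding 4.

Now I run move on dir='west', — result: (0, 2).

Next I call sense on dir='west', yielding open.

I use push on x='west', giving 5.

Calling move on dir='west', — result: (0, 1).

Now I run sense on dir='west', and see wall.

Invoking sense on dir='south', : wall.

I use pop(), → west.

Using move on dir='east', giving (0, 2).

Using sense on dir='south', and see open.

I invoke push on x='south', → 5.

Then move on dir='south', yielding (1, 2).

I invoke sense on dir='south', which returns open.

I call push on x='south', — result: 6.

Then move on dir='south', and see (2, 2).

Invoking sense on dir='west', yielding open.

I call push on x='west', → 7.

Now I run move on dir='west', and see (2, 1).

Using sense on dir='west', → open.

Then push on x='west', which returns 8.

Using move on dir='west', giving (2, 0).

I call sense on dir='north', yielding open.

Using push on x='north', — result: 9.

I call move on dir='north', which returns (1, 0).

I use pop, — result: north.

I call move on dir='south', which returns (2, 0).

I invoke sense on dir='south', and observe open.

I use push on x='south', yielding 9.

I use move on dir='south', : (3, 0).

I call sense on dir='east', — result: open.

I use push on x='east', → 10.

Next I call move on dir='east', and get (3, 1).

I call sense on dir='east', → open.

Using push on x='east', and observe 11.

Then move on dir='east', yielding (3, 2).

I run sense on dir='south', and observe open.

Then push on x='south', yielding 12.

Next I call move on dir='south', and get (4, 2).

Using sense on dir='west', and get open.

Then push on x='west', and see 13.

Invoking move on dir='west', and see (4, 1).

Invoking sense on dir='west', giving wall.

I try pop(), and observe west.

Next I call move on dir='east', → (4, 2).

Using sense on dir='east', — result: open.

Then push on x='east', giving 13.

Next I call move on dir='east', — result: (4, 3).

I run sense on dir='east', and observe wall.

Now I run pop(), and see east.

Invoking move on dir='west', — result: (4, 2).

Calling pop(), yielding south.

I run move on dir='north', and see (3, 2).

Calling pop(), yielding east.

Invoking move on dir='west', yielding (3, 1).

Calling pop, and observe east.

I invoke move on dir='west', and see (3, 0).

Next I call pop, giving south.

Calling move on dir='north', and get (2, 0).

I use pop, — result: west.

Now I run move on dir='east', and observe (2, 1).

Next I call pop(), → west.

Then move on dir='east', — result: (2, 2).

Invoking pop(), and see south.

Calling move on dir='north', and get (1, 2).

Now I run pop(), giving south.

Then move on dir='north', → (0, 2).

Then pop(), and get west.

I invoke move on dir='east', and see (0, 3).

Next I call sense on dir='east', yielding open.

I use push on x='east', and get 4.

I use move on dir='east', which returns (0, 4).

I try sense on dir='east', giving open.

I run push on x='east', which returns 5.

Now I run move on dir='east', giving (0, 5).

I try sense on dir='east', and get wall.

I use sense on dir='south', which returns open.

Now I run push on x='south', — result: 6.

Next I call move on dir='south', and get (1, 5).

Using sense on dir='west', and observe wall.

I call sense on dir='east', and observe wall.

Calling sense on dir='south', → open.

Calling push on x='south', and get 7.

I try move on dir='south', which returns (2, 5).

Using sense on dir='west', and see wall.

Now I run sense on dir='east', and get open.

I invoke push on x='east', yielding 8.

I invoke move on dir='east', and see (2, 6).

Then sense on dir='east', and get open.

Now I run push on x='east', and observe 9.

I call move on dir='east', which returns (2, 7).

I try sense on dir='north', — result: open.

I call push on x='north', which returns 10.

Using move on dir='north', and get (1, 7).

Now I run sense on dir='north', which returns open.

I use push on x='north', → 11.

Calling move on dir='north', → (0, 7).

I use sense on dir='east', and see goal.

I invoke move on dir='east', : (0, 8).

Answer: (0, 8)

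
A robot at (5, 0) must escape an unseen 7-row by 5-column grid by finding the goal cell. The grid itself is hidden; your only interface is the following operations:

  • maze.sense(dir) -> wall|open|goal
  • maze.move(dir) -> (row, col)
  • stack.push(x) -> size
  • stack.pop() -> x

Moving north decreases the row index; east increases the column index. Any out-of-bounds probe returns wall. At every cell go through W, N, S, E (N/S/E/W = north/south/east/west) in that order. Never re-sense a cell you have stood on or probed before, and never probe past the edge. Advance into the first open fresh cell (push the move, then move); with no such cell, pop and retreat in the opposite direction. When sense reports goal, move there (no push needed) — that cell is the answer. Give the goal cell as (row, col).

·→ sense(dir=north)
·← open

·→ push(x=north)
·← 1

·→ move(dir=north)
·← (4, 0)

·→ sense(dir=north)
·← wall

·→ sense(dir=east)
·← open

·→ push(x=east)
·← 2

·→ move(dir=east)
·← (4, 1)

·→ sense(dir=north)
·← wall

·→ sense(dir=south)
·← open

·→ push(x=south)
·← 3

·→ move(dir=south)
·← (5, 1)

·→ sense(dir=south)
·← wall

·→ sense(dir=east)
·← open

·→ push(x=east)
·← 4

·→ move(dir=east)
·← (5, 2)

·→ sense(dir=north)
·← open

·→ push(x=north)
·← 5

·→ move(dir=north)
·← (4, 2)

·→ sense(dir=north)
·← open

·→ push(x=north)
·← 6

·→ move(dir=north)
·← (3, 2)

·→ sense(dir=north)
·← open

·→ push(x=north)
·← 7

·→ move(dir=north)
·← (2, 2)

·→ sense(dir=west)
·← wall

·→ sense(dir=north)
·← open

·→ push(x=north)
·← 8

·→ move(dir=north)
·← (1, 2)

·→ sense(dir=west)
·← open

·→ push(x=west)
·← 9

·→ move(dir=west)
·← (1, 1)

·→ sense(dir=west)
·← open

·→ push(x=west)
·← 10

·→ move(dir=west)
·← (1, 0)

·→ sense(dir=north)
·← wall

·→ sense(dir=south)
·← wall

·→ pop()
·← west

·→ move(dir=east)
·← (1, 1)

·→ sense(dir=north)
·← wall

·→ pop()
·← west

·→ move(dir=east)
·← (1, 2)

·→ sense(dir=north)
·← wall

·→ sense(dir=east)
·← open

·→ push(x=east)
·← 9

·→ move(dir=east)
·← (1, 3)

·→ sense(dir=north)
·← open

·→ push(x=north)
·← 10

·→ move(dir=north)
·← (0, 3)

·→ sense(dir=east)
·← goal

·→ move(dir=east)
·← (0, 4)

Answer: (0, 4)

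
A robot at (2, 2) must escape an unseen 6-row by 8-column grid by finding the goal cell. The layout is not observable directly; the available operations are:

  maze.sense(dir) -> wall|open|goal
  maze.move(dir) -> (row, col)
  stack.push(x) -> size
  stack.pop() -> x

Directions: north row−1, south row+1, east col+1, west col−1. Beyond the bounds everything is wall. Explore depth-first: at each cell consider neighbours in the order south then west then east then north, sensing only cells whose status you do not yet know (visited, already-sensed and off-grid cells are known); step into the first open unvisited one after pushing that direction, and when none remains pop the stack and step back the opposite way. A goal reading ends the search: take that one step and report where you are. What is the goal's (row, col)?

# 1. sense(dir=south) == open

# 2. push(x=south) == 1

# 3. move(dir=south) == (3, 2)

# 4. sense(dir=south) == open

# 5. push(x=south) == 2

# 6. move(dir=south) == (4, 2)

# 7. sense(dir=south) == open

# 8. push(x=south) == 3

# 9. move(dir=south) == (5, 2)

# 10. sense(dir=west) == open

# 11. push(x=west) == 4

# 12. move(dir=west) == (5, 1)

# 13. sense(dir=west) == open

# 14. push(x=west) == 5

# 15. move(dir=west) == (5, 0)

# 16. sense(dir=north) == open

# 17. push(x=north) == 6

# 18. move(dir=north) == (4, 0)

# 19. sense(dir=east) == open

# 20. push(x=east) == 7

# 21. move(dir=east) == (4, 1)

# 22. sense(dir=north) == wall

# 23. pop() == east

# 24. move(dir=west) == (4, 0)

# 25. sense(dir=north) == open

# 26. push(x=north) == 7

# 27. move(dir=north) == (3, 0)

# 28. sense(dir=north) == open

# 29. push(x=north) == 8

# 30. move(dir=north) == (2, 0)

# 31. sense(dir=east) == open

# 32. push(x=east) == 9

# 33. move(dir=east) == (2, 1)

# 34. sense(dir=north) == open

# 35. push(x=north) == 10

# 36. move(dir=north) == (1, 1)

# 37. sense(dir=west) == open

# 38. push(x=west) == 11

# 39. move(dir=west) == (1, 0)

# 40. sense(dir=north) == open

# 41. push(x=north) == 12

# 42. move(dir=north) == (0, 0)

# 43. sense(dir=east) == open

# 44. push(x=east) == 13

# 45. move(dir=east) == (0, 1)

# 46. sense(dir=east) == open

# 47. push(x=east) == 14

# 48. move(dir=east) == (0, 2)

# 49. sense(dir=south) == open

# 50. push(x=south) == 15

# 51. move(dir=south) == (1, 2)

# 52. sense(dir=east) == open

# 53. push(x=east) == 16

# 54. move(dir=east) == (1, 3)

# 55. sense(dir=south) == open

# 56. push(x=south) == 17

# 57. move(dir=south) == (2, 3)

# 58. sense(dir=south) == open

# 59. push(x=south) == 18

# 60. move(dir=south) == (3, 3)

# 61. sense(dir=south) == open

# 62. push(x=south) == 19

# 63. move(dir=south) == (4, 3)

# 64. sense(dir=south) == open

# 65. push(x=south) == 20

# 66. move(dir=south) == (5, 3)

# 67. sense(dir=east) == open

# 68. push(x=east) == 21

# 69. move(dir=east) == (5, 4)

# 70. sense(dir=east) == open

# 71. push(x=east) == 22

# 72. move(dir=east) == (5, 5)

# 73. sense(dir=east) == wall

# 74. sense(dir=north) == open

# 75. push(x=north) == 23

# 76. move(dir=north) == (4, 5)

# 77. sense(dir=west) == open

# 78. push(x=west) == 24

# 79. move(dir=west) == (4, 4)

# 80. sense(dir=north) == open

# 81. push(x=north) == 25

# 82. move(dir=north) == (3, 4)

# 83. sense(dir=east) == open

# 84. push(x=east) == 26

# 85. move(dir=east) == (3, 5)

# 86. sense(dir=east) == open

# 87. push(x=east) == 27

# 88. move(dir=east) == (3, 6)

# 89. sense(dir=south) == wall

# 90. sense(dir=east) == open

# 91. push(x=east) == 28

# 92. move(dir=east) == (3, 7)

# 93. sense(dir=south) == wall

# 94. sense(dir=north) == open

# 95. push(x=north) == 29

# 96. move(dir=north) == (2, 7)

# 97. sense(dir=west) == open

# 98. push(x=west) == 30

# 99. move(dir=west) == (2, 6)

# 100. sense(dir=west) == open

# 101. push(x=west) == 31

# 102. move(dir=west) == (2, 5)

# 103. sense(dir=west) == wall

# 104. sense(dir=north) == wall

# 105. pop() == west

# 106. move(dir=east) == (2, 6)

# 107. sense(dir=north) == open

# 108. push(x=north) == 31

# 109. move(dir=north) == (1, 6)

# 110. sense(dir=east) == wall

# 111. sense(dir=north) == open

# 112. push(x=north) == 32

# 113. move(dir=north) == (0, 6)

# 114. sense(dir=west) == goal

# 115. move(dir=west) == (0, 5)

Answer: (0, 5)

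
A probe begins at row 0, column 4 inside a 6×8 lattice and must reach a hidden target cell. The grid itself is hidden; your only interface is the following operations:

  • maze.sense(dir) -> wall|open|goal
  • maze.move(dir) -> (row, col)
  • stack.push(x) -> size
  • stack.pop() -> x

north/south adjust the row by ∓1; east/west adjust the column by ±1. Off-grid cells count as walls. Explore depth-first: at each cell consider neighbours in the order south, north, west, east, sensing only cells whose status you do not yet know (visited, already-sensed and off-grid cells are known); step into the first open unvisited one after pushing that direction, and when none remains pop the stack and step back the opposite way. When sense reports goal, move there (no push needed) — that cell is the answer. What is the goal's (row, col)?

Calling maze.sense using dir='south', which returns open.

I call stack.push using x='south', giving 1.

Now I run maze.move using dir='south', which returns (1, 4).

I use maze.sense using dir='south', giving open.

Then stack.push using x='south', and observe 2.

Invoking maze.move using dir='south', giving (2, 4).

I use maze.sense using dir='south', yielding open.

I call stack.push using x='south', and get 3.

Using maze.move using dir='south', giving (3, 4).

Now I run maze.sense using dir='south', and see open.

I run stack.push using x='south', which returns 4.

Using maze.move using dir='south', and see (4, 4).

Next I call maze.sense using dir='south', : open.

I try stack.push using x='south', : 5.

Now I run maze.move using dir='south', yielding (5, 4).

I run maze.sense using dir='west', : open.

Using stack.push using x='west', and get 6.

Using maze.move using dir='west', giving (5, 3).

I use maze.sense using dir='north', → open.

Calling stack.push using x='north', and get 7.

Using maze.move using dir='north', and get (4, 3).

I invoke maze.sense using dir='north', and see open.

Now I run stack.push using x='north', and see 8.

Then maze.move using dir='north', yielding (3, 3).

I try maze.sense using dir='north', and observe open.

I call stack.push using x='north', and see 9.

I use maze.move using dir='north', — result: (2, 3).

Using maze.sense using dir='north', and see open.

I try stack.push using x='north', which returns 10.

I call maze.move using dir='north', which returns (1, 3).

Then maze.sense using dir='north', and get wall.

Using maze.sense using dir='west', and observe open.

Using stack.push using x='west', and observe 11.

I use maze.move using dir='west', yielding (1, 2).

Invoking maze.sense using dir='south', : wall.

I invoke maze.sense using dir='north', : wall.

Then maze.sense using dir='west', and get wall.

I call stack.pop(), : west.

I call maze.move using dir='east', and observe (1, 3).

Invoking stack.pop(), and get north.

Calling maze.move using dir='south', which returns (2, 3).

Next I call stack.pop, — result: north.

I invoke maze.move using dir='south', : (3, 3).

I use maze.sense using dir='west', → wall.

Using stack.pop(), and see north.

I run maze.move using dir='south', which returns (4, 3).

Then maze.sense using dir='west', yielding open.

Using stack.push using x='west', which returns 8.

Calling maze.move using dir='west', yielding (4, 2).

Now I run maze.sense using dir='south', : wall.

Calling maze.sense using dir='west', and get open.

Invoking stack.push using x='west', and see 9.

Next I call maze.move using dir='west', → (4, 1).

Then maze.sense using dir='south', giving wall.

I try maze.sense using dir='north', which returns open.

Invoking stack.push using x='north', which returns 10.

I run maze.move using dir='north', and observe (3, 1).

Next I call maze.sense using dir='north', : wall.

I invoke maze.sense using dir='west', → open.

I try stack.push using x='west', : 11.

Using maze.move using dir='west', : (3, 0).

I run maze.sense using dir='south', and get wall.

I invoke maze.sense using dir='north', → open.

Invoking stack.push using x='north', → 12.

Calling maze.move using dir='north', : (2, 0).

I try maze.sense using dir='north', → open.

Now I run stack.push using x='north', — result: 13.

Now I run maze.move using dir='north', → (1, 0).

I invoke maze.sense using dir='north', which returns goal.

I invoke maze.move using dir='north', — result: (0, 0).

Answer: (0, 0)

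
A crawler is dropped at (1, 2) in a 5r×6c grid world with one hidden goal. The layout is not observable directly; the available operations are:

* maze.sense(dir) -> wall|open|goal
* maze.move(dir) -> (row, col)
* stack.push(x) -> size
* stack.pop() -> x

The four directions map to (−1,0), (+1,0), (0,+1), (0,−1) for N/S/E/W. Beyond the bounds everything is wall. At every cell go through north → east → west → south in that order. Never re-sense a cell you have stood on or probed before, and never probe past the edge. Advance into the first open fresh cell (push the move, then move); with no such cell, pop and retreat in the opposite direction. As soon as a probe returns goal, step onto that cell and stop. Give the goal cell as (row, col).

Action: sense[north]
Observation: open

Action: push[north]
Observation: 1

Action: move[north]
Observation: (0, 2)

Action: sense[east]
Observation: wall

Action: sense[west]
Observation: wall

Action: pop[]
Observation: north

Action: move[south]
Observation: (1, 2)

Action: sense[east]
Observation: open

Action: push[east]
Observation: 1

Action: move[east]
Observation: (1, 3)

Action: sense[east]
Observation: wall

Action: sense[south]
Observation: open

Action: push[south]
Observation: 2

Action: move[south]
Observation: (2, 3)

Action: sense[east]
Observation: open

Action: push[east]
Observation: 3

Action: move[east]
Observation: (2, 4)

Action: sense[east]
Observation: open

Action: push[east]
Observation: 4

Action: move[east]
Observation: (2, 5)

Action: sense[north]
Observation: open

Action: push[north]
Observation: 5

Action: move[north]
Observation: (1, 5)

Action: sense[north]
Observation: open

Action: push[north]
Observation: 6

Action: move[north]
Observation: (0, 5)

Action: sense[west]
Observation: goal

Action: move[west]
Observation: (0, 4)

Answer: (0, 4)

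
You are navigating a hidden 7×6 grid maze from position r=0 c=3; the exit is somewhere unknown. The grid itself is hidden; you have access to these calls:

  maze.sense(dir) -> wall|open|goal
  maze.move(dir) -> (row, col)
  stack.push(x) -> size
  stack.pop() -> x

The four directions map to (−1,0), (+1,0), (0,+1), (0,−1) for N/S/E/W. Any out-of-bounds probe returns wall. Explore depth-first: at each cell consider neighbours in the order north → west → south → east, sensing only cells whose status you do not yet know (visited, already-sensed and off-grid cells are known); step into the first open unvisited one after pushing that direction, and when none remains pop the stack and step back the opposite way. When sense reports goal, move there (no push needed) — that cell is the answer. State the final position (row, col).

Invoking maze.sense on dir=west, → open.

Calling stack.push on x=west, and see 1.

I use maze.move on dir=west, — result: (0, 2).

Using maze.sense on dir=west, which returns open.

I invoke stack.push on x=west, and get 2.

I invoke maze.move on dir=west, and observe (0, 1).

I run maze.sense on dir=west, — result: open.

Invoking stack.push on x=west, — result: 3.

Next I call maze.move on dir=west, and see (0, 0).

I invoke maze.sense on dir=south, and observe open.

Invoking stack.push on x=south, giving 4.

I run maze.move on dir=south, and get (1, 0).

Then maze.sense on dir=south, yielding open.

Calling stack.push on x=south, and see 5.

I invoke maze.move on dir=south, and get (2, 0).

Calling maze.sense on dir=south, and observe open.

Invoking stack.push on x=south, and get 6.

Invoking maze.move on dir=south, which returns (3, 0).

Next I call maze.sense on dir=south, and get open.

Then stack.push on x=south, giving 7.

Using maze.move on dir=south, — result: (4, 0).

Next I call maze.sense on dir=south, — result: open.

I invoke stack.push on x=south, giving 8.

I invoke maze.move on dir=south, — result: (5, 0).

I call maze.sense on dir=south, : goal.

I run maze.move on dir=south, and see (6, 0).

Answer: (6, 0)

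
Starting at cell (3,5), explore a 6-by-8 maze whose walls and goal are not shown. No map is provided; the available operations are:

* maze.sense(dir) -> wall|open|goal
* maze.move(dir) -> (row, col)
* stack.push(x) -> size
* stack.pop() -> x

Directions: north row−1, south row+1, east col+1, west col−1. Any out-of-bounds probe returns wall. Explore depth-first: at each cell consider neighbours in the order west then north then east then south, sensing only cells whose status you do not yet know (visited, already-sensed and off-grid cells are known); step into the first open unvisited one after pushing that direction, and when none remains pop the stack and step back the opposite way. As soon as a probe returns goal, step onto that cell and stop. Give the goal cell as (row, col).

→ maze.sense(dir: west)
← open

→ stack.push(x: west)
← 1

→ maze.move(dir: west)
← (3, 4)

→ maze.sense(dir: west)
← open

→ stack.push(x: west)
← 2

→ maze.move(dir: west)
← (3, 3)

→ maze.sense(dir: west)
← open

→ stack.push(x: west)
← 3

→ maze.move(dir: west)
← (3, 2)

→ maze.sense(dir: west)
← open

→ stack.push(x: west)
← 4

→ maze.move(dir: west)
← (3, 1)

→ maze.sense(dir: west)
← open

→ stack.push(x: west)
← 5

→ maze.move(dir: west)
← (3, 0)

→ maze.sense(dir: north)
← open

→ stack.push(x: north)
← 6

→ maze.move(dir: north)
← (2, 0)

→ maze.sense(dir: north)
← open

→ stack.push(x: north)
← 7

→ maze.move(dir: north)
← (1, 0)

→ maze.sense(dir: north)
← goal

→ maze.move(dir: north)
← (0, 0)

Answer: (0, 0)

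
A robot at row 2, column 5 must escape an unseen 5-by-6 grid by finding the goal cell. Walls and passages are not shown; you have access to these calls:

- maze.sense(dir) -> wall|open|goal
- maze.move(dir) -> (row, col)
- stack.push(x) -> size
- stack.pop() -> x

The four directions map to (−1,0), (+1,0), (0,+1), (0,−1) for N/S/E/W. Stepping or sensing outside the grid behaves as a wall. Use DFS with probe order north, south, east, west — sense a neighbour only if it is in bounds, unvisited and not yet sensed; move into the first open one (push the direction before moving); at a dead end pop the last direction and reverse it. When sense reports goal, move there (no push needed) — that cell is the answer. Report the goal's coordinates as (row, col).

% sense(dir→north) ~> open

% push(x→north) ~> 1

% move(dir→north) ~> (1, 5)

% sense(dir→north) ~> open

% push(x→north) ~> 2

% move(dir→north) ~> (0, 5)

% sense(dir→west) ~> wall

% pop() ~> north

% move(dir→south) ~> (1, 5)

% sense(dir→west) ~> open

% push(x→west) ~> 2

% move(dir→west) ~> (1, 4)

% sense(dir→south) ~> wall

% sense(dir→west) ~> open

% push(x→west) ~> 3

% move(dir→west) ~> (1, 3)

% sense(dir→north) ~> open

% push(x→north) ~> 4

% move(dir→north) ~> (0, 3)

% sense(dir→west) ~> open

% push(x→west) ~> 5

% move(dir→west) ~> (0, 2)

% sense(dir→south) ~> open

% push(x→south) ~> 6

% move(dir→south) ~> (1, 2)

% sense(dir→south) ~> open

% push(x→south) ~> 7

% move(dir→south) ~> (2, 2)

% sense(dir→south) ~> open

% push(x→south) ~> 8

% move(dir→south) ~> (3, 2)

% sense(dir→south) ~> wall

% sense(dir→east) ~> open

% push(x→east) ~> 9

% move(dir→east) ~> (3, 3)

% sense(dir→north) ~> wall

% sense(dir→south) ~> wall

% sense(dir→east) ~> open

% push(x→east) ~> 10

% move(dir→east) ~> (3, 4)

% sense(dir→south) ~> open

% push(x→south) ~> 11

% move(dir→south) ~> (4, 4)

% sense(dir→east) ~> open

% push(x→east) ~> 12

% move(dir→east) ~> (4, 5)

% sense(dir→north) ~> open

% push(x→north) ~> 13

% move(dir→north) ~> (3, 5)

% pop() ~> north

% move(dir→south) ~> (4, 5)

% pop() ~> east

% move(dir→west) ~> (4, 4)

% pop() ~> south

% move(dir→north) ~> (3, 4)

% pop() ~> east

% move(dir→west) ~> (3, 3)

% pop() ~> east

% move(dir→west) ~> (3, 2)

% sense(dir→west) ~> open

% push(x→west) ~> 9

% move(dir→west) ~> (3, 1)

% sense(dir→north) ~> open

% push(x→north) ~> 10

% move(dir→north) ~> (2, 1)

% sense(dir→north) ~> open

% push(x→north) ~> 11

% move(dir→north) ~> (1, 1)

% sense(dir→north) ~> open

% push(x→north) ~> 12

% move(dir→north) ~> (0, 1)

% sense(dir→west) ~> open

% push(x→west) ~> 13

% move(dir→west) ~> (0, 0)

% sense(dir→south) ~> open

% push(x→south) ~> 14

% move(dir→south) ~> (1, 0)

% sense(dir→south) ~> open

% push(x→south) ~> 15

% move(dir→south) ~> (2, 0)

% sense(dir→south) ~> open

% push(x→south) ~> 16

% move(dir→south) ~> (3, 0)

% sense(dir→south) ~> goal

% move(dir→south) ~> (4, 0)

Answer: (4, 0)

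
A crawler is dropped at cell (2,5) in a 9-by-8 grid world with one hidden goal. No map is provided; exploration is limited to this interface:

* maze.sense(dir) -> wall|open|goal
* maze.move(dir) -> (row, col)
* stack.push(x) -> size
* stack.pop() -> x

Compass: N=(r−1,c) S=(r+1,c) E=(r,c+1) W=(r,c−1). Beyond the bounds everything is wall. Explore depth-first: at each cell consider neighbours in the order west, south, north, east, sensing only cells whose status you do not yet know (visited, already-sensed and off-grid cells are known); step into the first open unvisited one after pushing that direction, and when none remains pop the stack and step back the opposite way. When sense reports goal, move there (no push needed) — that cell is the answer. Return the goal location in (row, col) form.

→ maze.sense(dir→west)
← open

→ stack.push(x→west)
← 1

→ maze.move(dir→west)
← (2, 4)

→ maze.sense(dir→west)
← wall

→ maze.sense(dir→south)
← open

→ stack.push(x→south)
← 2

→ maze.move(dir→south)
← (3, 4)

→ maze.sense(dir→west)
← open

→ stack.push(x→west)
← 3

→ maze.move(dir→west)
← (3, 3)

→ maze.sense(dir→west)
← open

→ stack.push(x→west)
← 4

→ maze.move(dir→west)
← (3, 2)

→ maze.sense(dir→west)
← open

→ stack.push(x→west)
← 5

→ maze.move(dir→west)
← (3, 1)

→ maze.sense(dir→west)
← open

→ stack.push(x→west)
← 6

→ maze.move(dir→west)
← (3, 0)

→ maze.sense(dir→south)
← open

→ stack.push(x→south)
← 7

→ maze.move(dir→south)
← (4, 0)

→ maze.sense(dir→south)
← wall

→ maze.sense(dir→east)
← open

→ stack.push(x→east)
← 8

→ maze.move(dir→east)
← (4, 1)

→ maze.sense(dir→south)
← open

→ stack.push(x→south)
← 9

→ maze.move(dir→south)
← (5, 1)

→ maze.sense(dir→south)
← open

→ stack.push(x→south)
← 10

→ maze.move(dir→south)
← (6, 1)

→ maze.sense(dir→west)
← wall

→ maze.sense(dir→south)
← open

→ stack.push(x→south)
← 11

→ maze.move(dir→south)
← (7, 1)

→ maze.sense(dir→west)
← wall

→ maze.sense(dir→south)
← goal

→ maze.move(dir→south)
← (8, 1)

Answer: (8, 1)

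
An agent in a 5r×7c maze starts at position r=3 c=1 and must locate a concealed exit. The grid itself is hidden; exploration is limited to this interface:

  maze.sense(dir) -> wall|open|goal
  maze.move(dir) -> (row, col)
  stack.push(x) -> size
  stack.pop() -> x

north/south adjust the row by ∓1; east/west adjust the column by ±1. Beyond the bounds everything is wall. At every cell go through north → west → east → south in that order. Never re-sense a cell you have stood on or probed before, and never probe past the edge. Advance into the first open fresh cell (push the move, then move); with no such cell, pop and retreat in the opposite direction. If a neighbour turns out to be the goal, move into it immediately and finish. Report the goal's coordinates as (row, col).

·→ sense(dir→north)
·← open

·→ push(x→north)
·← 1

·→ move(dir→north)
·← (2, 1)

·→ sense(dir→north)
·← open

·→ push(x→north)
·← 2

·→ move(dir→north)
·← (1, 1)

·→ sense(dir→north)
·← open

·→ push(x→north)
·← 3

·→ move(dir→north)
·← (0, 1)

·→ sense(dir→west)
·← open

·→ push(x→west)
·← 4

·→ move(dir→west)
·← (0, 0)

·→ sense(dir→south)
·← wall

·→ pop()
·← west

·→ move(dir→east)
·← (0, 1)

·→ sense(dir→east)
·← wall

·→ pop()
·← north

·→ move(dir→south)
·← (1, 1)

·→ sense(dir→east)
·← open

·→ push(x→east)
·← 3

·→ move(dir→east)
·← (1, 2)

·→ sense(dir→east)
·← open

·→ push(x→east)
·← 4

·→ move(dir→east)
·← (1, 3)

·→ sense(dir→north)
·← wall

·→ sense(dir→east)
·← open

·→ push(x→east)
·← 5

·→ move(dir→east)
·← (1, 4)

·→ sense(dir→north)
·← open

·→ push(x→north)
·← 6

·→ move(dir→north)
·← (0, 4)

·→ sense(dir→east)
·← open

·→ push(x→east)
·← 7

·→ move(dir→east)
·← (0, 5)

·→ sense(dir→east)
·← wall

·→ sense(dir→south)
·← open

·→ push(x→south)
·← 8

·→ move(dir→south)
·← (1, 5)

·→ sense(dir→east)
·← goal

·→ move(dir→east)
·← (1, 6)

Answer: (1, 6)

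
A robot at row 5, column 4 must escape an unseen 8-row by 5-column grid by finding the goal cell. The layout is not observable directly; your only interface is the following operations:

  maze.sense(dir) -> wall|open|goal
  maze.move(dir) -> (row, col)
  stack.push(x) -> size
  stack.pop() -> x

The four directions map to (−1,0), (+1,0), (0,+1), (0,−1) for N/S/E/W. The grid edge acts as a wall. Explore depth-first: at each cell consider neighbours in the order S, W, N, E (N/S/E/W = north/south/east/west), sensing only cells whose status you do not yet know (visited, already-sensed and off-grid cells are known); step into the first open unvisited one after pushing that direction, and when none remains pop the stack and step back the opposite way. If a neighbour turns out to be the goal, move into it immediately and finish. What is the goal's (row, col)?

~$ sense dir='south'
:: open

~$ push x='south'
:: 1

~$ move dir='south'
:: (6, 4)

~$ sense dir='south'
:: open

~$ push x='south'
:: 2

~$ move dir='south'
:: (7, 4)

~$ sense dir='west'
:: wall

~$ pop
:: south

~$ move dir='north'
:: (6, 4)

~$ sense dir='west'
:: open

~$ push x='west'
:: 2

~$ move dir='west'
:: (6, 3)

~$ sense dir='west'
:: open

~$ push x='west'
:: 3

~$ move dir='west'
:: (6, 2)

~$ sense dir='south'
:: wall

~$ sense dir='west'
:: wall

~$ sense dir='north'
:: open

~$ push x='north'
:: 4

~$ move dir='north'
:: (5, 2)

~$ sense dir='west'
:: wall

~$ sense dir='north'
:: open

~$ push x='north'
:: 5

~$ move dir='north'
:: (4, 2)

~$ sense dir='west'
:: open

~$ push x='west'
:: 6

~$ move dir='west'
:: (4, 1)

~$ sense dir='west'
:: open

~$ push x='west'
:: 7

~$ move dir='west'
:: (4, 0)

~$ sense dir='south'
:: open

~$ push x='south'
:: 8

~$ move dir='south'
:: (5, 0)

~$ sense dir='south'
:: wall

~$ pop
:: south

~$ move dir='north'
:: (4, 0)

~$ sense dir='north'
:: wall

~$ pop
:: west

~$ move dir='east'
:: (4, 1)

~$ sense dir='north'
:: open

~$ push x='north'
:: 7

~$ move dir='north'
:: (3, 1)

~$ sense dir='north'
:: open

~$ push x='north'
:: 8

~$ move dir='north'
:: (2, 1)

~$ sense dir='west'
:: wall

~$ sense dir='north'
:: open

~$ push x='north'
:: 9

~$ move dir='north'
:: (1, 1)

~$ sense dir='west'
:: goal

~$ move dir='west'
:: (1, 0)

Answer: (1, 0)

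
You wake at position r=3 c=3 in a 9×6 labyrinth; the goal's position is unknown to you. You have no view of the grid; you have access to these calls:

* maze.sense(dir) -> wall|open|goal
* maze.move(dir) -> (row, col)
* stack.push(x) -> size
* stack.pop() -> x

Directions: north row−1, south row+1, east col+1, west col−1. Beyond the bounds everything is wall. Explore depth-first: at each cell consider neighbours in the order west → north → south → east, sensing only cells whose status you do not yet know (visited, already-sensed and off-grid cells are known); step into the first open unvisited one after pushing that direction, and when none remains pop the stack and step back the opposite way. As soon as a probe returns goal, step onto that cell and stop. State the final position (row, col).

;; 1. maze.sense(dir→west) => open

;; 2. stack.push(x→west) => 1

;; 3. maze.move(dir→west) => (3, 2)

;; 4. maze.sense(dir→west) => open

;; 5. stack.push(x→west) => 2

;; 6. maze.move(dir→west) => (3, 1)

;; 7. maze.sense(dir→west) => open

;; 8. stack.push(x→west) => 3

;; 9. maze.move(dir→west) => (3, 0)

;; 10. maze.sense(dir→north) => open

;; 11. stack.push(x→north) => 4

;; 12. maze.move(dir→north) => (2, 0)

;; 13. maze.sense(dir→north) => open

;; 14. stack.push(x→north) => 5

;; 15. maze.move(dir→north) => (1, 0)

;; 16. maze.sense(dir→north) => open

;; 17. stack.push(x→north) => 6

;; 18. maze.move(dir→north) => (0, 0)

;; 19. maze.sense(dir→east) => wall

;; 20. stack.pop() => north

;; 21. maze.move(dir→south) => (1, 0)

;; 22. maze.sense(dir→east) => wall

;; 23. stack.pop() => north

;; 24. maze.move(dir→south) => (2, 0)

;; 25. maze.sense(dir→east) => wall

;; 26. stack.pop() => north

;; 27. maze.move(dir→south) => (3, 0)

;; 28. maze.sense(dir→south) => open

;; 29. stack.push(x→south) => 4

;; 30. maze.move(dir→south) => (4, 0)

;; 31. maze.sense(dir→south) => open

;; 32. stack.push(x→south) => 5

;; 33. maze.move(dir→south) => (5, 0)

;; 34. maze.sense(dir→south) => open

;; 35. stack.push(x→south) => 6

;; 36. maze.move(dir→south) => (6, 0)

;; 37. maze.sense(dir→south) => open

;; 38. stack.push(x→south) => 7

;; 39. maze.move(dir→south) => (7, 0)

;; 40. maze.sense(dir→south) => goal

;; 41. maze.move(dir→south) => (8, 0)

Answer: (8, 0)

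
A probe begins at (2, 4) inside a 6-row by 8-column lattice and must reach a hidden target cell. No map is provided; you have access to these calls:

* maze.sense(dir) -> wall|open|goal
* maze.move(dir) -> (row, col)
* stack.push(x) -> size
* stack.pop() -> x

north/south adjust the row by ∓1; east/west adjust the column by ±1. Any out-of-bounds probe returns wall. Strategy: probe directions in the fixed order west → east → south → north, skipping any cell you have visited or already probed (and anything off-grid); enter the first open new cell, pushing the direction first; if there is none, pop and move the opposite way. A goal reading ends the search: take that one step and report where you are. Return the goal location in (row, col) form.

I use maze.sense(dir→west), and get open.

Now I run stack.push(x→west), and observe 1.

Now I run maze.move(dir→west), and get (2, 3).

I invoke maze.sense(dir→west), and see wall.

Using maze.sense(dir→south), — result: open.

Calling stack.push(x→south), — result: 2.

Calling maze.move(dir→south), yielding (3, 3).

I invoke maze.sense(dir→west), — result: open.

Using stack.push(x→west), and get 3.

Invoking maze.move(dir→west), yielding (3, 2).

Invoking maze.sense(dir→west), giving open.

Next I call stack.push(x→west), and get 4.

Calling maze.move(dir→west), and see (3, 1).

Now I run maze.sense(dir→west), → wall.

I invoke maze.sense(dir→south), and observe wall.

Now I run maze.sense(dir→north), and get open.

Invoking stack.push(x→north), and observe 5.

I invoke maze.move(dir→north), giving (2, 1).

I call maze.sense(dir→west), : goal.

Then maze.move(dir→west), giving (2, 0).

Answer: (2, 0)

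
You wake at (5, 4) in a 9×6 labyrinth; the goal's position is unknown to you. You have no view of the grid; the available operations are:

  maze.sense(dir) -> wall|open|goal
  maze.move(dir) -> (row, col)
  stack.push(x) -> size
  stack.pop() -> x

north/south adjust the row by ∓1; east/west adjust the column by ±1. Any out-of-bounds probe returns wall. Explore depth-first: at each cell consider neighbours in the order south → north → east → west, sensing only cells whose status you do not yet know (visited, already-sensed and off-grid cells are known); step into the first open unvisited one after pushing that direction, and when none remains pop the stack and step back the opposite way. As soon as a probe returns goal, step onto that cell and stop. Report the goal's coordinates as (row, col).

>> sense(dir: south)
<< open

>> push(x: south)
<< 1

>> move(dir: south)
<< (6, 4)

>> sense(dir: south)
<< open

>> push(x: south)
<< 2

>> move(dir: south)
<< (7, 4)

>> sense(dir: south)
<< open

>> push(x: south)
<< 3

>> move(dir: south)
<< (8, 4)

>> sense(dir: east)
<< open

>> push(x: east)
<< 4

>> move(dir: east)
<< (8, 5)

>> sense(dir: north)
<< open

>> push(x: north)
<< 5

>> move(dir: north)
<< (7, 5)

>> sense(dir: north)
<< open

>> push(x: north)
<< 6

>> move(dir: north)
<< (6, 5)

>> sense(dir: north)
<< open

>> push(x: north)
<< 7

>> move(dir: north)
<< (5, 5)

>> sense(dir: north)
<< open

>> push(x: north)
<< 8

>> move(dir: north)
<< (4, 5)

>> sense(dir: north)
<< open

>> push(x: north)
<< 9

>> move(dir: north)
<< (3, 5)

>> sense(dir: north)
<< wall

>> sense(dir: west)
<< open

>> push(x: west)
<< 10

>> move(dir: west)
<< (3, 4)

>> sense(dir: south)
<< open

>> push(x: south)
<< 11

>> move(dir: south)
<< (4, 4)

>> sense(dir: west)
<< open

>> push(x: west)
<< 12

>> move(dir: west)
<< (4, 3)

>> sense(dir: south)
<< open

>> push(x: south)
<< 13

>> move(dir: south)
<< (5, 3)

>> sense(dir: south)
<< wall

>> sense(dir: west)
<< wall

>> pop()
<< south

>> move(dir: north)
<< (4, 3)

>> sense(dir: north)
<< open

>> push(x: north)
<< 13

>> move(dir: north)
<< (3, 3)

>> sense(dir: north)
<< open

>> push(x: north)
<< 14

>> move(dir: north)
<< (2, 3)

>> sense(dir: north)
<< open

>> push(x: north)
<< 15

>> move(dir: north)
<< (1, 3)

>> sense(dir: north)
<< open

>> push(x: north)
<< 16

>> move(dir: north)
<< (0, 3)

>> sense(dir: east)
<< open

>> push(x: east)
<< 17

>> move(dir: east)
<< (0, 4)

>> sense(dir: south)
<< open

>> push(x: south)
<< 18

>> move(dir: south)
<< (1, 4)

>> sense(dir: south)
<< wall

>> sense(dir: east)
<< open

>> push(x: east)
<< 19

>> move(dir: east)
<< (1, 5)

>> sense(dir: north)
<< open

>> push(x: north)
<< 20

>> move(dir: north)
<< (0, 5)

>> pop()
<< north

>> move(dir: south)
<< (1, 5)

>> pop()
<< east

>> move(dir: west)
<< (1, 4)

>> pop()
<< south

>> move(dir: north)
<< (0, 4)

>> pop()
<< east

>> move(dir: west)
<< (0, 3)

>> sense(dir: west)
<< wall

>> pop()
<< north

>> move(dir: south)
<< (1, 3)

>> sense(dir: west)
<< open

>> push(x: west)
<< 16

>> move(dir: west)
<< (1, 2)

>> sense(dir: south)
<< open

>> push(x: south)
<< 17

>> move(dir: south)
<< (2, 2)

>> sense(dir: south)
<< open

>> push(x: south)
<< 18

>> move(dir: south)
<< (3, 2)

>> sense(dir: south)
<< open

>> push(x: south)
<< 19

>> move(dir: south)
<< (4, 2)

>> sense(dir: west)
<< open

>> push(x: west)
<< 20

>> move(dir: west)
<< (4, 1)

>> sense(dir: south)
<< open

>> push(x: south)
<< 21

>> move(dir: south)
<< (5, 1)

>> sense(dir: south)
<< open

>> push(x: south)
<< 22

>> move(dir: south)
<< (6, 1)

>> sense(dir: south)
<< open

>> push(x: south)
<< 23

>> move(dir: south)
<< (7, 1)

>> sense(dir: south)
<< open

>> push(x: south)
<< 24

>> move(dir: south)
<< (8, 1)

>> sense(dir: east)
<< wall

>> sense(dir: west)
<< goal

>> move(dir: west)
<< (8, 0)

Answer: (8, 0)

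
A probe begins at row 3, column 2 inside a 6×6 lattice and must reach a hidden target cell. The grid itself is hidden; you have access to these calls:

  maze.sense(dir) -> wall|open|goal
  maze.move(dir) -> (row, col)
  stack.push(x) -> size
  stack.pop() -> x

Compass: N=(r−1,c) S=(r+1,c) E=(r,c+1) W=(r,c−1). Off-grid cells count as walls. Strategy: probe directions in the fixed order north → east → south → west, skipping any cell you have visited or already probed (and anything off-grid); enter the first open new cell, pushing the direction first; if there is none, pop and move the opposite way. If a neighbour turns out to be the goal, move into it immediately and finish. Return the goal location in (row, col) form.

-- maze.sense(dir: north) : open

-- stack.push(x: north) : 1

-- maze.move(dir: north) : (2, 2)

-- maze.sense(dir: north) : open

-- stack.push(x: north) : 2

-- maze.move(dir: north) : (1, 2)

-- maze.sense(dir: north) : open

-- stack.push(x: north) : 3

-- maze.move(dir: north) : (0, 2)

-- maze.sense(dir: east) : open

-- stack.push(x: east) : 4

-- maze.move(dir: east) : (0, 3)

-- maze.sense(dir: east) : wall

-- maze.sense(dir: south) : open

-- stack.push(x: south) : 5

-- maze.move(dir: south) : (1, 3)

-- maze.sense(dir: east) : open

-- stack.push(x: east) : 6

-- maze.move(dir: east) : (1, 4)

-- maze.sense(dir: east) : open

-- stack.push(x: east) : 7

-- maze.move(dir: east) : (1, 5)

-- maze.sense(dir: north) : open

-- stack.push(x: north) : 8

-- maze.move(dir: north) : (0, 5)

-- stack.pop() : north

-- maze.move(dir: south) : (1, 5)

-- maze.sense(dir: south) : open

-- stack.push(x: south) : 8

-- maze.move(dir: south) : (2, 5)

-- maze.sense(dir: south) : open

-- stack.push(x: south) : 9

-- maze.move(dir: south) : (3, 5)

-- maze.sense(dir: south) : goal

-- maze.move(dir: south) : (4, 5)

Answer: (4, 5)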